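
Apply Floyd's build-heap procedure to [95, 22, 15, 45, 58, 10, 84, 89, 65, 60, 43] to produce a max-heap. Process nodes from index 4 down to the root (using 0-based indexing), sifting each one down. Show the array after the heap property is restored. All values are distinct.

[95, 89, 84, 65, 60, 10, 15, 45, 22, 58, 43]

sift down from index 4:
  58 vs larger child 60 at index 9, swap → [95, 22, 15, 45, 60, 10, 84, 89, 65, 58, 43]
sift down from index 3:
  45 vs larger child 89 at index 7, swap → [95, 22, 15, 89, 60, 10, 84, 45, 65, 58, 43]
sift down from index 2:
  15 vs larger child 84 at index 6, swap → [95, 22, 84, 89, 60, 10, 15, 45, 65, 58, 43]
sift down from index 1:
  22 vs larger child 89 at index 3, swap → [95, 89, 84, 22, 60, 10, 15, 45, 65, 58, 43]
  22 vs larger child 65 at index 8, swap → [95, 89, 84, 65, 60, 10, 15, 45, 22, 58, 43]
sift down from index 0: already satisfies heap property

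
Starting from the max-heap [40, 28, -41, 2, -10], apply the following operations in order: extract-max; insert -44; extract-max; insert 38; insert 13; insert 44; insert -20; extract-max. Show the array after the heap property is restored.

[38, 2, 13, -20, -10, -41, -44]

extract-max → returns 40:
  remove root 40; move last element -10 to root → [-10, 28, -41, 2]
  -10 vs larger child 28 at index 1, swap → [28, -10, -41, 2]
  -10 vs only child 2 at index 3, swap → [28, 2, -41, -10]
insert -44:
  append -44 at index 4 → [28, 2, -41, -10, -44] (no swap needed)
extract-max → returns 28:
  remove root 28; move last element -44 to root → [-44, 2, -41, -10]
  -44 vs larger child 2 at index 1, swap → [2, -44, -41, -10]
  -44 vs only child -10 at index 3, swap → [2, -10, -41, -44]
insert 38:
  append 38 at index 4 → [2, -10, -41, -44, 38]
  38 > parent -10 at index 1, swap → [2, 38, -41, -44, -10]
  38 > parent 2 at index 0, swap → [38, 2, -41, -44, -10]
insert 13:
  append 13 at index 5 → [38, 2, -41, -44, -10, 13]
  13 > parent -41 at index 2, swap → [38, 2, 13, -44, -10, -41]
insert 44:
  append 44 at index 6 → [38, 2, 13, -44, -10, -41, 44]
  44 > parent 13 at index 2, swap → [38, 2, 44, -44, -10, -41, 13]
  44 > parent 38 at index 0, swap → [44, 2, 38, -44, -10, -41, 13]
insert -20:
  append -20 at index 7 → [44, 2, 38, -44, -10, -41, 13, -20]
  -20 > parent -44 at index 3, swap → [44, 2, 38, -20, -10, -41, 13, -44]
extract-max → returns 44:
  remove root 44; move last element -44 to root → [-44, 2, 38, -20, -10, -41, 13]
  -44 vs larger child 38 at index 2, swap → [38, 2, -44, -20, -10, -41, 13]
  -44 vs larger child 13 at index 6, swap → [38, 2, 13, -20, -10, -41, -44]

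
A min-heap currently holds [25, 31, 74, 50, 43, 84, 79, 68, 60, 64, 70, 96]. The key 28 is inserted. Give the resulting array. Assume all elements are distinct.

[25, 31, 28, 50, 43, 74, 79, 68, 60, 64, 70, 96, 84]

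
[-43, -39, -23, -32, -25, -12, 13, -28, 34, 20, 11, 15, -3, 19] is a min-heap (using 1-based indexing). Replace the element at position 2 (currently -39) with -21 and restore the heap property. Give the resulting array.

set index 2 from -39 to -21 → [-43, -21, -23, -32, -25, -12, 13, -28, 34, 20, 11, 15, -3, 19]
-21 vs smaller child -32 at index 4, swap → [-43, -32, -23, -21, -25, -12, 13, -28, 34, 20, 11, 15, -3, 19]
-21 vs smaller child -28 at index 8, swap → [-43, -32, -23, -28, -25, -12, 13, -21, 34, 20, 11, 15, -3, 19]

[-43, -32, -23, -28, -25, -12, 13, -21, 34, 20, 11, 15, -3, 19]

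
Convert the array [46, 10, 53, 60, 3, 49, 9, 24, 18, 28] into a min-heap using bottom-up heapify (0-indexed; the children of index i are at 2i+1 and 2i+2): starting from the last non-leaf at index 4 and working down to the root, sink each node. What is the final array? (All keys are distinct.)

sift down from index 4: already satisfies heap property
sift down from index 3:
  60 vs smaller child 18 at index 8, swap → [46, 10, 53, 18, 3, 49, 9, 24, 60, 28]
sift down from index 2:
  53 vs smaller child 9 at index 6, swap → [46, 10, 9, 18, 3, 49, 53, 24, 60, 28]
sift down from index 1:
  10 vs smaller child 3 at index 4, swap → [46, 3, 9, 18, 10, 49, 53, 24, 60, 28]
sift down from index 0:
  46 vs smaller child 3 at index 1, swap → [3, 46, 9, 18, 10, 49, 53, 24, 60, 28]
  46 vs smaller child 10 at index 4, swap → [3, 10, 9, 18, 46, 49, 53, 24, 60, 28]
  46 vs only child 28 at index 9, swap → [3, 10, 9, 18, 28, 49, 53, 24, 60, 46]

[3, 10, 9, 18, 28, 49, 53, 24, 60, 46]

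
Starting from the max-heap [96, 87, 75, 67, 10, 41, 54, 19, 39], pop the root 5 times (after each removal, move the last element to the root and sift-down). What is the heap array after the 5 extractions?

[41, 39, 10, 19]

extract-max #1 returns 96:
  remove root 96; move last element 39 to root → [39, 87, 75, 67, 10, 41, 54, 19]
  39 vs larger child 87 at index 1, swap → [87, 39, 75, 67, 10, 41, 54, 19]
  39 vs larger child 67 at index 3, swap → [87, 67, 75, 39, 10, 41, 54, 19]
extract-max #2 returns 87:
  remove root 87; move last element 19 to root → [19, 67, 75, 39, 10, 41, 54]
  19 vs larger child 75 at index 2, swap → [75, 67, 19, 39, 10, 41, 54]
  19 vs larger child 54 at index 6, swap → [75, 67, 54, 39, 10, 41, 19]
extract-max #3 returns 75:
  remove root 75; move last element 19 to root → [19, 67, 54, 39, 10, 41]
  19 vs larger child 67 at index 1, swap → [67, 19, 54, 39, 10, 41]
  19 vs larger child 39 at index 3, swap → [67, 39, 54, 19, 10, 41]
extract-max #4 returns 67:
  remove root 67; move last element 41 to root → [41, 39, 54, 19, 10]
  41 vs larger child 54 at index 2, swap → [54, 39, 41, 19, 10]
extract-max #5 returns 54:
  remove root 54; move last element 10 to root → [10, 39, 41, 19]
  10 vs larger child 41 at index 2, swap → [41, 39, 10, 19]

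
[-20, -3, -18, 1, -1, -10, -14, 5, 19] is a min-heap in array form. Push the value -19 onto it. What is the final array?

[-20, -19, -18, 1, -3, -10, -14, 5, 19, -1]

append -19 at index 9 → [-20, -3, -18, 1, -1, -10, -14, 5, 19, -19]
-19 < parent -1 at index 4, swap → [-20, -3, -18, 1, -19, -10, -14, 5, 19, -1]
-19 < parent -3 at index 1, swap → [-20, -19, -18, 1, -3, -10, -14, 5, 19, -1]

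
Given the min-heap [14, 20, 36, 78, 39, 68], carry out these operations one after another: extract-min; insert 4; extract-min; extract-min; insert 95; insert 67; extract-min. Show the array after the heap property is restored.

[39, 68, 67, 78, 95]

extract-min → returns 14:
  remove root 14; move last element 68 to root → [68, 20, 36, 78, 39]
  68 vs smaller child 20 at index 1, swap → [20, 68, 36, 78, 39]
  68 vs smaller child 39 at index 4, swap → [20, 39, 36, 78, 68]
insert 4:
  append 4 at index 5 → [20, 39, 36, 78, 68, 4]
  4 < parent 36 at index 2, swap → [20, 39, 4, 78, 68, 36]
  4 < parent 20 at index 0, swap → [4, 39, 20, 78, 68, 36]
extract-min → returns 4:
  remove root 4; move last element 36 to root → [36, 39, 20, 78, 68]
  36 vs smaller child 20 at index 2, swap → [20, 39, 36, 78, 68]
extract-min → returns 20:
  remove root 20; move last element 68 to root → [68, 39, 36, 78]
  68 vs smaller child 36 at index 2, swap → [36, 39, 68, 78]
insert 95:
  append 95 at index 4 → [36, 39, 68, 78, 95] (no swap needed)
insert 67:
  append 67 at index 5 → [36, 39, 68, 78, 95, 67]
  67 < parent 68 at index 2, swap → [36, 39, 67, 78, 95, 68]
extract-min → returns 36:
  remove root 36; move last element 68 to root → [68, 39, 67, 78, 95]
  68 vs smaller child 39 at index 1, swap → [39, 68, 67, 78, 95]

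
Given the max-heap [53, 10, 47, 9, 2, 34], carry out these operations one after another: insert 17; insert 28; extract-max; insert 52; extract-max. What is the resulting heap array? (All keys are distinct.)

[47, 28, 34, 10, 2, 9, 17]

insert 17:
  append 17 at index 6 → [53, 10, 47, 9, 2, 34, 17] (no swap needed)
insert 28:
  append 28 at index 7 → [53, 10, 47, 9, 2, 34, 17, 28]
  28 > parent 9 at index 3, swap → [53, 10, 47, 28, 2, 34, 17, 9]
  28 > parent 10 at index 1, swap → [53, 28, 47, 10, 2, 34, 17, 9]
extract-max → returns 53:
  remove root 53; move last element 9 to root → [9, 28, 47, 10, 2, 34, 17]
  9 vs larger child 47 at index 2, swap → [47, 28, 9, 10, 2, 34, 17]
  9 vs larger child 34 at index 5, swap → [47, 28, 34, 10, 2, 9, 17]
insert 52:
  append 52 at index 7 → [47, 28, 34, 10, 2, 9, 17, 52]
  52 > parent 10 at index 3, swap → [47, 28, 34, 52, 2, 9, 17, 10]
  52 > parent 28 at index 1, swap → [47, 52, 34, 28, 2, 9, 17, 10]
  52 > parent 47 at index 0, swap → [52, 47, 34, 28, 2, 9, 17, 10]
extract-max → returns 52:
  remove root 52; move last element 10 to root → [10, 47, 34, 28, 2, 9, 17]
  10 vs larger child 47 at index 1, swap → [47, 10, 34, 28, 2, 9, 17]
  10 vs larger child 28 at index 3, swap → [47, 28, 34, 10, 2, 9, 17]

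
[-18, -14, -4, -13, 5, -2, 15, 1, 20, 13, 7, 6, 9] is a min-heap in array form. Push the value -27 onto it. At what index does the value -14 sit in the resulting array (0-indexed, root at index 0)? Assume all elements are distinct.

1

append -27 at index 13 → [-18, -14, -4, -13, 5, -2, 15, 1, 20, 13, 7, 6, 9, -27]
-27 < parent 15 at index 6, swap → [-18, -14, -4, -13, 5, -2, -27, 1, 20, 13, 7, 6, 9, 15]
-27 < parent -4 at index 2, swap → [-18, -14, -27, -13, 5, -2, -4, 1, 20, 13, 7, 6, 9, 15]
-27 < parent -18 at index 0, swap → [-27, -14, -18, -13, 5, -2, -4, 1, 20, 13, 7, 6, 9, 15]
resulting array: [-27, -14, -18, -13, 5, -2, -4, 1, 20, 13, 7, 6, 9, 15]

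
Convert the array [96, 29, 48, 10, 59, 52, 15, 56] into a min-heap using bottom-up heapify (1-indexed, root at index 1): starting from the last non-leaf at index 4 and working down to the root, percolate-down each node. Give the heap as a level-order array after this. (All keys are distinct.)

[10, 29, 15, 56, 59, 52, 48, 96]

sift down from index 4: already satisfies heap property
sift down from index 3:
  48 vs smaller child 15 at index 7, swap → [96, 29, 15, 10, 59, 52, 48, 56]
sift down from index 2:
  29 vs smaller child 10 at index 4, swap → [96, 10, 15, 29, 59, 52, 48, 56]
sift down from index 1:
  96 vs smaller child 10 at index 2, swap → [10, 96, 15, 29, 59, 52, 48, 56]
  96 vs smaller child 29 at index 4, swap → [10, 29, 15, 96, 59, 52, 48, 56]
  96 vs only child 56 at index 8, swap → [10, 29, 15, 56, 59, 52, 48, 96]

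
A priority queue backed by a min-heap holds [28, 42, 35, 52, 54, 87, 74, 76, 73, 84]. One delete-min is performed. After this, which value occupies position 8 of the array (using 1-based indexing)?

76

remove root 28; move last element 84 to root → [84, 42, 35, 52, 54, 87, 74, 76, 73]
84 vs smaller child 35 at index 3, swap → [35, 42, 84, 52, 54, 87, 74, 76, 73]
84 vs smaller child 74 at index 7, swap → [35, 42, 74, 52, 54, 87, 84, 76, 73]
resulting array: [35, 42, 74, 52, 54, 87, 84, 76, 73]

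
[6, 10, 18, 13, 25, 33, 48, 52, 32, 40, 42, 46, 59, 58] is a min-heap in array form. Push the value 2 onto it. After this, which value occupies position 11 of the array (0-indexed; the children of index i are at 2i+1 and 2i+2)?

append 2 at index 14 → [6, 10, 18, 13, 25, 33, 48, 52, 32, 40, 42, 46, 59, 58, 2]
2 < parent 48 at index 6, swap → [6, 10, 18, 13, 25, 33, 2, 52, 32, 40, 42, 46, 59, 58, 48]
2 < parent 18 at index 2, swap → [6, 10, 2, 13, 25, 33, 18, 52, 32, 40, 42, 46, 59, 58, 48]
2 < parent 6 at index 0, swap → [2, 10, 6, 13, 25, 33, 18, 52, 32, 40, 42, 46, 59, 58, 48]
resulting array: [2, 10, 6, 13, 25, 33, 18, 52, 32, 40, 42, 46, 59, 58, 48]

46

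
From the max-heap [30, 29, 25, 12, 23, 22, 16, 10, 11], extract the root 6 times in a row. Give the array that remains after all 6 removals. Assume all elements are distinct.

[12, 11, 10]

extract-max #1 returns 30:
  remove root 30; move last element 11 to root → [11, 29, 25, 12, 23, 22, 16, 10]
  11 vs larger child 29 at index 1, swap → [29, 11, 25, 12, 23, 22, 16, 10]
  11 vs larger child 23 at index 4, swap → [29, 23, 25, 12, 11, 22, 16, 10]
extract-max #2 returns 29:
  remove root 29; move last element 10 to root → [10, 23, 25, 12, 11, 22, 16]
  10 vs larger child 25 at index 2, swap → [25, 23, 10, 12, 11, 22, 16]
  10 vs larger child 22 at index 5, swap → [25, 23, 22, 12, 11, 10, 16]
extract-max #3 returns 25:
  remove root 25; move last element 16 to root → [16, 23, 22, 12, 11, 10]
  16 vs larger child 23 at index 1, swap → [23, 16, 22, 12, 11, 10]
extract-max #4 returns 23:
  remove root 23; move last element 10 to root → [10, 16, 22, 12, 11]
  10 vs larger child 22 at index 2, swap → [22, 16, 10, 12, 11]
extract-max #5 returns 22:
  remove root 22; move last element 11 to root → [11, 16, 10, 12]
  11 vs larger child 16 at index 1, swap → [16, 11, 10, 12]
  11 vs only child 12 at index 3, swap → [16, 12, 10, 11]
extract-max #6 returns 16:
  remove root 16; move last element 11 to root → [11, 12, 10]
  11 vs larger child 12 at index 1, swap → [12, 11, 10]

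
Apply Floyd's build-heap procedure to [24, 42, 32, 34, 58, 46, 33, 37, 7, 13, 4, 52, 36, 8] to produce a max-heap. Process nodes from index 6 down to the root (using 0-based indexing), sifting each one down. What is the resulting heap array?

[58, 42, 52, 37, 24, 46, 33, 34, 7, 13, 4, 32, 36, 8]

sift down from index 6: already satisfies heap property
sift down from index 5:
  46 vs larger child 52 at index 11, swap → [24, 42, 32, 34, 58, 52, 33, 37, 7, 13, 4, 46, 36, 8]
sift down from index 4: already satisfies heap property
sift down from index 3:
  34 vs larger child 37 at index 7, swap → [24, 42, 32, 37, 58, 52, 33, 34, 7, 13, 4, 46, 36, 8]
sift down from index 2:
  32 vs larger child 52 at index 5, swap → [24, 42, 52, 37, 58, 32, 33, 34, 7, 13, 4, 46, 36, 8]
  32 vs larger child 46 at index 11, swap → [24, 42, 52, 37, 58, 46, 33, 34, 7, 13, 4, 32, 36, 8]
sift down from index 1:
  42 vs larger child 58 at index 4, swap → [24, 58, 52, 37, 42, 46, 33, 34, 7, 13, 4, 32, 36, 8]
sift down from index 0:
  24 vs larger child 58 at index 1, swap → [58, 24, 52, 37, 42, 46, 33, 34, 7, 13, 4, 32, 36, 8]
  24 vs larger child 42 at index 4, swap → [58, 42, 52, 37, 24, 46, 33, 34, 7, 13, 4, 32, 36, 8]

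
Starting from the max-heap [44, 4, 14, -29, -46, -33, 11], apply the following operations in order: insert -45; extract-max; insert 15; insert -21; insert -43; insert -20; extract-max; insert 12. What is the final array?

[14, 12, 11, -21, 4, -33, -45, -29, -43, -46, -20]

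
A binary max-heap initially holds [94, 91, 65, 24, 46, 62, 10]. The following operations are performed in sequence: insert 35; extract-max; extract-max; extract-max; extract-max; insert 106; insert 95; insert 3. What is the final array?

[106, 46, 95, 24, 35, 10, 3]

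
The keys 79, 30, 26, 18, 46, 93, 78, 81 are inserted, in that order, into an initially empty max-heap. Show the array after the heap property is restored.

[93, 81, 79, 46, 30, 26, 78, 18]

Insert 79:
  append 79 at index 0 → [79] (no swap needed)
Insert 30:
  append 30 at index 1 → [79, 30] (no swap needed)
Insert 26:
  append 26 at index 2 → [79, 30, 26] (no swap needed)
Insert 18:
  append 18 at index 3 → [79, 30, 26, 18] (no swap needed)
Insert 46:
  append 46 at index 4 → [79, 30, 26, 18, 46]
  46 > parent 30 at index 1, swap → [79, 46, 26, 18, 30]
Insert 93:
  append 93 at index 5 → [79, 46, 26, 18, 30, 93]
  93 > parent 26 at index 2, swap → [79, 46, 93, 18, 30, 26]
  93 > parent 79 at index 0, swap → [93, 46, 79, 18, 30, 26]
Insert 78:
  append 78 at index 6 → [93, 46, 79, 18, 30, 26, 78] (no swap needed)
Insert 81:
  append 81 at index 7 → [93, 46, 79, 18, 30, 26, 78, 81]
  81 > parent 18 at index 3, swap → [93, 46, 79, 81, 30, 26, 78, 18]
  81 > parent 46 at index 1, swap → [93, 81, 79, 46, 30, 26, 78, 18]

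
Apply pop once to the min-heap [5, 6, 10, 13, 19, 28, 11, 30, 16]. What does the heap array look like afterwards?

remove root 5; move last element 16 to root → [16, 6, 10, 13, 19, 28, 11, 30]
16 vs smaller child 6 at index 1, swap → [6, 16, 10, 13, 19, 28, 11, 30]
16 vs smaller child 13 at index 3, swap → [6, 13, 10, 16, 19, 28, 11, 30]

[6, 13, 10, 16, 19, 28, 11, 30]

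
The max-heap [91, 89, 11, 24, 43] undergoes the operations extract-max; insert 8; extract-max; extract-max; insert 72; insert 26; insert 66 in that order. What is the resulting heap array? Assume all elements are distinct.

[72, 26, 66, 8, 24, 11]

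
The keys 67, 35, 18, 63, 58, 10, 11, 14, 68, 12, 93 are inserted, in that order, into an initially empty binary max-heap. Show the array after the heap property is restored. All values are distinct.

[93, 68, 18, 63, 67, 10, 11, 14, 35, 12, 58]

Insert 67:
  append 67 at index 0 → [67] (no swap needed)
Insert 35:
  append 35 at index 1 → [67, 35] (no swap needed)
Insert 18:
  append 18 at index 2 → [67, 35, 18] (no swap needed)
Insert 63:
  append 63 at index 3 → [67, 35, 18, 63]
  63 > parent 35 at index 1, swap → [67, 63, 18, 35]
Insert 58:
  append 58 at index 4 → [67, 63, 18, 35, 58] (no swap needed)
Insert 10:
  append 10 at index 5 → [67, 63, 18, 35, 58, 10] (no swap needed)
Insert 11:
  append 11 at index 6 → [67, 63, 18, 35, 58, 10, 11] (no swap needed)
Insert 14:
  append 14 at index 7 → [67, 63, 18, 35, 58, 10, 11, 14] (no swap needed)
Insert 68:
  append 68 at index 8 → [67, 63, 18, 35, 58, 10, 11, 14, 68]
  68 > parent 35 at index 3, swap → [67, 63, 18, 68, 58, 10, 11, 14, 35]
  68 > parent 63 at index 1, swap → [67, 68, 18, 63, 58, 10, 11, 14, 35]
  68 > parent 67 at index 0, swap → [68, 67, 18, 63, 58, 10, 11, 14, 35]
Insert 12:
  append 12 at index 9 → [68, 67, 18, 63, 58, 10, 11, 14, 35, 12] (no swap needed)
Insert 93:
  append 93 at index 10 → [68, 67, 18, 63, 58, 10, 11, 14, 35, 12, 93]
  93 > parent 58 at index 4, swap → [68, 67, 18, 63, 93, 10, 11, 14, 35, 12, 58]
  93 > parent 67 at index 1, swap → [68, 93, 18, 63, 67, 10, 11, 14, 35, 12, 58]
  93 > parent 68 at index 0, swap → [93, 68, 18, 63, 67, 10, 11, 14, 35, 12, 58]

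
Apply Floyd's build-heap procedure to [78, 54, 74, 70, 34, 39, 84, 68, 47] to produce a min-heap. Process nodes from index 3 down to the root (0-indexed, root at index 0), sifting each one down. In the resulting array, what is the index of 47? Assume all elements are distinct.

sift down from index 3:
  70 vs smaller child 47 at index 8, swap → [78, 54, 74, 47, 34, 39, 84, 68, 70]
sift down from index 2:
  74 vs smaller child 39 at index 5, swap → [78, 54, 39, 47, 34, 74, 84, 68, 70]
sift down from index 1:
  54 vs smaller child 34 at index 4, swap → [78, 34, 39, 47, 54, 74, 84, 68, 70]
sift down from index 0:
  78 vs smaller child 34 at index 1, swap → [34, 78, 39, 47, 54, 74, 84, 68, 70]
  78 vs smaller child 47 at index 3, swap → [34, 47, 39, 78, 54, 74, 84, 68, 70]
  78 vs smaller child 68 at index 7, swap → [34, 47, 39, 68, 54, 74, 84, 78, 70]
resulting array: [34, 47, 39, 68, 54, 74, 84, 78, 70]

1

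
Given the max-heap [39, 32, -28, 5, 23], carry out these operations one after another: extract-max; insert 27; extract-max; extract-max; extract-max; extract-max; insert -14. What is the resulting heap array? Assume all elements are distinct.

extract-max → returns 39:
  remove root 39; move last element 23 to root → [23, 32, -28, 5]
  23 vs larger child 32 at index 1, swap → [32, 23, -28, 5]
insert 27:
  append 27 at index 4 → [32, 23, -28, 5, 27]
  27 > parent 23 at index 1, swap → [32, 27, -28, 5, 23]
extract-max → returns 32:
  remove root 32; move last element 23 to root → [23, 27, -28, 5]
  23 vs larger child 27 at index 1, swap → [27, 23, -28, 5]
extract-max → returns 27:
  remove root 27; move last element 5 to root → [5, 23, -28]
  5 vs larger child 23 at index 1, swap → [23, 5, -28]
extract-max → returns 23:
  remove root 23; move last element -28 to root → [-28, 5]
  -28 vs only child 5 at index 1, swap → [5, -28]
extract-max → returns 5:
  remove root 5; move last element -28 to root → [-28] (no swap needed)
insert -14:
  append -14 at index 1 → [-28, -14]
  -14 > parent -28 at index 0, swap → [-14, -28]

[-14, -28]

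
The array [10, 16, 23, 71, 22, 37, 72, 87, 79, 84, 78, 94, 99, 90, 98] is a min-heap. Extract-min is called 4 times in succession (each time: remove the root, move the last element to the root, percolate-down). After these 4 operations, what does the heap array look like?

extract-min #1 returns 10:
  remove root 10; move last element 98 to root → [98, 16, 23, 71, 22, 37, 72, 87, 79, 84, 78, 94, 99, 90]
  98 vs smaller child 16 at index 1, swap → [16, 98, 23, 71, 22, 37, 72, 87, 79, 84, 78, 94, 99, 90]
  98 vs smaller child 22 at index 4, swap → [16, 22, 23, 71, 98, 37, 72, 87, 79, 84, 78, 94, 99, 90]
  98 vs smaller child 78 at index 10, swap → [16, 22, 23, 71, 78, 37, 72, 87, 79, 84, 98, 94, 99, 90]
extract-min #2 returns 16:
  remove root 16; move last element 90 to root → [90, 22, 23, 71, 78, 37, 72, 87, 79, 84, 98, 94, 99]
  90 vs smaller child 22 at index 1, swap → [22, 90, 23, 71, 78, 37, 72, 87, 79, 84, 98, 94, 99]
  90 vs smaller child 71 at index 3, swap → [22, 71, 23, 90, 78, 37, 72, 87, 79, 84, 98, 94, 99]
  90 vs smaller child 79 at index 8, swap → [22, 71, 23, 79, 78, 37, 72, 87, 90, 84, 98, 94, 99]
extract-min #3 returns 22:
  remove root 22; move last element 99 to root → [99, 71, 23, 79, 78, 37, 72, 87, 90, 84, 98, 94]
  99 vs smaller child 23 at index 2, swap → [23, 71, 99, 79, 78, 37, 72, 87, 90, 84, 98, 94]
  99 vs smaller child 37 at index 5, swap → [23, 71, 37, 79, 78, 99, 72, 87, 90, 84, 98, 94]
  99 vs only child 94 at index 11, swap → [23, 71, 37, 79, 78, 94, 72, 87, 90, 84, 98, 99]
extract-min #4 returns 23:
  remove root 23; move last element 99 to root → [99, 71, 37, 79, 78, 94, 72, 87, 90, 84, 98]
  99 vs smaller child 37 at index 2, swap → [37, 71, 99, 79, 78, 94, 72, 87, 90, 84, 98]
  99 vs smaller child 72 at index 6, swap → [37, 71, 72, 79, 78, 94, 99, 87, 90, 84, 98]

[37, 71, 72, 79, 78, 94, 99, 87, 90, 84, 98]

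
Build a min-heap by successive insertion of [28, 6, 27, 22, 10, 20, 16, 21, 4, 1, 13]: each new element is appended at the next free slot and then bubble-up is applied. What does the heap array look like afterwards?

Insert 28:
  append 28 at index 0 → [28] (no swap needed)
Insert 6:
  append 6 at index 1 → [28, 6]
  6 < parent 28 at index 0, swap → [6, 28]
Insert 27:
  append 27 at index 2 → [6, 28, 27] (no swap needed)
Insert 22:
  append 22 at index 3 → [6, 28, 27, 22]
  22 < parent 28 at index 1, swap → [6, 22, 27, 28]
Insert 10:
  append 10 at index 4 → [6, 22, 27, 28, 10]
  10 < parent 22 at index 1, swap → [6, 10, 27, 28, 22]
Insert 20:
  append 20 at index 5 → [6, 10, 27, 28, 22, 20]
  20 < parent 27 at index 2, swap → [6, 10, 20, 28, 22, 27]
Insert 16:
  append 16 at index 6 → [6, 10, 20, 28, 22, 27, 16]
  16 < parent 20 at index 2, swap → [6, 10, 16, 28, 22, 27, 20]
Insert 21:
  append 21 at index 7 → [6, 10, 16, 28, 22, 27, 20, 21]
  21 < parent 28 at index 3, swap → [6, 10, 16, 21, 22, 27, 20, 28]
Insert 4:
  append 4 at index 8 → [6, 10, 16, 21, 22, 27, 20, 28, 4]
  4 < parent 21 at index 3, swap → [6, 10, 16, 4, 22, 27, 20, 28, 21]
  4 < parent 10 at index 1, swap → [6, 4, 16, 10, 22, 27, 20, 28, 21]
  4 < parent 6 at index 0, swap → [4, 6, 16, 10, 22, 27, 20, 28, 21]
Insert 1:
  append 1 at index 9 → [4, 6, 16, 10, 22, 27, 20, 28, 21, 1]
  1 < parent 22 at index 4, swap → [4, 6, 16, 10, 1, 27, 20, 28, 21, 22]
  1 < parent 6 at index 1, swap → [4, 1, 16, 10, 6, 27, 20, 28, 21, 22]
  1 < parent 4 at index 0, swap → [1, 4, 16, 10, 6, 27, 20, 28, 21, 22]
Insert 13:
  append 13 at index 10 → [1, 4, 16, 10, 6, 27, 20, 28, 21, 22, 13] (no swap needed)

[1, 4, 16, 10, 6, 27, 20, 28, 21, 22, 13]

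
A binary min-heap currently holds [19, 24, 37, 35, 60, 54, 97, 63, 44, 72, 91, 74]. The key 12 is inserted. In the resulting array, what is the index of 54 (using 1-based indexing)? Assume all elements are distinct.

13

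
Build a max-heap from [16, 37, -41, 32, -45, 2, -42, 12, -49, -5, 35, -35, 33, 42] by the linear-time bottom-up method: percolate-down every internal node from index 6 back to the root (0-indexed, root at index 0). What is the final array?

[42, 37, 33, 32, 35, 16, -41, 12, -49, -5, -45, -35, 2, -42]

sift down from index 6:
  -42 vs only child 42 at index 13, swap → [16, 37, -41, 32, -45, 2, 42, 12, -49, -5, 35, -35, 33, -42]
sift down from index 5:
  2 vs larger child 33 at index 12, swap → [16, 37, -41, 32, -45, 33, 42, 12, -49, -5, 35, -35, 2, -42]
sift down from index 4:
  -45 vs larger child 35 at index 10, swap → [16, 37, -41, 32, 35, 33, 42, 12, -49, -5, -45, -35, 2, -42]
sift down from index 3: already satisfies heap property
sift down from index 2:
  -41 vs larger child 42 at index 6, swap → [16, 37, 42, 32, 35, 33, -41, 12, -49, -5, -45, -35, 2, -42]
sift down from index 1: already satisfies heap property
sift down from index 0:
  16 vs larger child 42 at index 2, swap → [42, 37, 16, 32, 35, 33, -41, 12, -49, -5, -45, -35, 2, -42]
  16 vs larger child 33 at index 5, swap → [42, 37, 33, 32, 35, 16, -41, 12, -49, -5, -45, -35, 2, -42]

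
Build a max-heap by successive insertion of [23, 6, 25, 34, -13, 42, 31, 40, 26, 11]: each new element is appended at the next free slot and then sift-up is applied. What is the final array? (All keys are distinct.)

[42, 40, 34, 26, 11, 23, 31, 6, 25, -13]

Insert 23:
  append 23 at index 0 → [23] (no swap needed)
Insert 6:
  append 6 at index 1 → [23, 6] (no swap needed)
Insert 25:
  append 25 at index 2 → [23, 6, 25]
  25 > parent 23 at index 0, swap → [25, 6, 23]
Insert 34:
  append 34 at index 3 → [25, 6, 23, 34]
  34 > parent 6 at index 1, swap → [25, 34, 23, 6]
  34 > parent 25 at index 0, swap → [34, 25, 23, 6]
Insert -13:
  append -13 at index 4 → [34, 25, 23, 6, -13] (no swap needed)
Insert 42:
  append 42 at index 5 → [34, 25, 23, 6, -13, 42]
  42 > parent 23 at index 2, swap → [34, 25, 42, 6, -13, 23]
  42 > parent 34 at index 0, swap → [42, 25, 34, 6, -13, 23]
Insert 31:
  append 31 at index 6 → [42, 25, 34, 6, -13, 23, 31] (no swap needed)
Insert 40:
  append 40 at index 7 → [42, 25, 34, 6, -13, 23, 31, 40]
  40 > parent 6 at index 3, swap → [42, 25, 34, 40, -13, 23, 31, 6]
  40 > parent 25 at index 1, swap → [42, 40, 34, 25, -13, 23, 31, 6]
Insert 26:
  append 26 at index 8 → [42, 40, 34, 25, -13, 23, 31, 6, 26]
  26 > parent 25 at index 3, swap → [42, 40, 34, 26, -13, 23, 31, 6, 25]
Insert 11:
  append 11 at index 9 → [42, 40, 34, 26, -13, 23, 31, 6, 25, 11]
  11 > parent -13 at index 4, swap → [42, 40, 34, 26, 11, 23, 31, 6, 25, -13]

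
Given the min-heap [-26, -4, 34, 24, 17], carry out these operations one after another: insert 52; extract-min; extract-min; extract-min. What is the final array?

insert 52:
  append 52 at index 5 → [-26, -4, 34, 24, 17, 52] (no swap needed)
extract-min → returns -26:
  remove root -26; move last element 52 to root → [52, -4, 34, 24, 17]
  52 vs smaller child -4 at index 1, swap → [-4, 52, 34, 24, 17]
  52 vs smaller child 17 at index 4, swap → [-4, 17, 34, 24, 52]
extract-min → returns -4:
  remove root -4; move last element 52 to root → [52, 17, 34, 24]
  52 vs smaller child 17 at index 1, swap → [17, 52, 34, 24]
  52 vs only child 24 at index 3, swap → [17, 24, 34, 52]
extract-min → returns 17:
  remove root 17; move last element 52 to root → [52, 24, 34]
  52 vs smaller child 24 at index 1, swap → [24, 52, 34]

[24, 52, 34]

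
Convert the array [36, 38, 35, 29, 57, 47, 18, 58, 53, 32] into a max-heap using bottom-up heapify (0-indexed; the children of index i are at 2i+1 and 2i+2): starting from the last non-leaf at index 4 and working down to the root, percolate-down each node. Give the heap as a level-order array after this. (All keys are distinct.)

[58, 57, 47, 53, 36, 35, 18, 29, 38, 32]

sift down from index 4: already satisfies heap property
sift down from index 3:
  29 vs larger child 58 at index 7, swap → [36, 38, 35, 58, 57, 47, 18, 29, 53, 32]
sift down from index 2:
  35 vs larger child 47 at index 5, swap → [36, 38, 47, 58, 57, 35, 18, 29, 53, 32]
sift down from index 1:
  38 vs larger child 58 at index 3, swap → [36, 58, 47, 38, 57, 35, 18, 29, 53, 32]
  38 vs larger child 53 at index 8, swap → [36, 58, 47, 53, 57, 35, 18, 29, 38, 32]
sift down from index 0:
  36 vs larger child 58 at index 1, swap → [58, 36, 47, 53, 57, 35, 18, 29, 38, 32]
  36 vs larger child 57 at index 4, swap → [58, 57, 47, 53, 36, 35, 18, 29, 38, 32]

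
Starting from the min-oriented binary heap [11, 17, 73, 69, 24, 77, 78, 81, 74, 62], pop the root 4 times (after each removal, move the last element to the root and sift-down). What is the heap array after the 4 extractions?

extract-min #1 returns 11:
  remove root 11; move last element 62 to root → [62, 17, 73, 69, 24, 77, 78, 81, 74]
  62 vs smaller child 17 at index 1, swap → [17, 62, 73, 69, 24, 77, 78, 81, 74]
  62 vs smaller child 24 at index 4, swap → [17, 24, 73, 69, 62, 77, 78, 81, 74]
extract-min #2 returns 17:
  remove root 17; move last element 74 to root → [74, 24, 73, 69, 62, 77, 78, 81]
  74 vs smaller child 24 at index 1, swap → [24, 74, 73, 69, 62, 77, 78, 81]
  74 vs smaller child 62 at index 4, swap → [24, 62, 73, 69, 74, 77, 78, 81]
extract-min #3 returns 24:
  remove root 24; move last element 81 to root → [81, 62, 73, 69, 74, 77, 78]
  81 vs smaller child 62 at index 1, swap → [62, 81, 73, 69, 74, 77, 78]
  81 vs smaller child 69 at index 3, swap → [62, 69, 73, 81, 74, 77, 78]
extract-min #4 returns 62:
  remove root 62; move last element 78 to root → [78, 69, 73, 81, 74, 77]
  78 vs smaller child 69 at index 1, swap → [69, 78, 73, 81, 74, 77]
  78 vs smaller child 74 at index 4, swap → [69, 74, 73, 81, 78, 77]

[69, 74, 73, 81, 78, 77]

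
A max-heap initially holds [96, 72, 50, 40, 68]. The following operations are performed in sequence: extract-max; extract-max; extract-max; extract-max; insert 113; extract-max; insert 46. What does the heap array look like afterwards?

[46, 40]

extract-max → returns 96:
  remove root 96; move last element 68 to root → [68, 72, 50, 40]
  68 vs larger child 72 at index 1, swap → [72, 68, 50, 40]
extract-max → returns 72:
  remove root 72; move last element 40 to root → [40, 68, 50]
  40 vs larger child 68 at index 1, swap → [68, 40, 50]
extract-max → returns 68:
  remove root 68; move last element 50 to root → [50, 40] (no swap needed)
extract-max → returns 50:
  remove root 50; move last element 40 to root → [40] (no swap needed)
insert 113:
  append 113 at index 1 → [40, 113]
  113 > parent 40 at index 0, swap → [113, 40]
extract-max → returns 113:
  remove root 113; move last element 40 to root → [40] (no swap needed)
insert 46:
  append 46 at index 1 → [40, 46]
  46 > parent 40 at index 0, swap → [46, 40]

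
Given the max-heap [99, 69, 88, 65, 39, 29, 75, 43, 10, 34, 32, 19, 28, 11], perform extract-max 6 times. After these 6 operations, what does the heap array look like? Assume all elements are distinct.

[39, 34, 29, 32, 10, 28, 11, 19]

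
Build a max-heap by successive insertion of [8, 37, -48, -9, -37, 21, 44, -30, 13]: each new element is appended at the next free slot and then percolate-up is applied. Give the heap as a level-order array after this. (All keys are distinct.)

[44, 13, 37, 8, -37, -48, 21, -30, -9]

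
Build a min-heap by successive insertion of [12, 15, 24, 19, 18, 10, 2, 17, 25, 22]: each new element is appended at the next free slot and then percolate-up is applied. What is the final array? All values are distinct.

[2, 15, 10, 17, 18, 24, 12, 19, 25, 22]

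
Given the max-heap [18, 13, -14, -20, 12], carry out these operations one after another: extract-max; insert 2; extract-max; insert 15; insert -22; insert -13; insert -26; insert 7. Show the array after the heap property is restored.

[15, 12, -13, 7, 2, -22, -14, -26, -20]

extract-max → returns 18:
  remove root 18; move last element 12 to root → [12, 13, -14, -20]
  12 vs larger child 13 at index 1, swap → [13, 12, -14, -20]
insert 2:
  append 2 at index 4 → [13, 12, -14, -20, 2] (no swap needed)
extract-max → returns 13:
  remove root 13; move last element 2 to root → [2, 12, -14, -20]
  2 vs larger child 12 at index 1, swap → [12, 2, -14, -20]
insert 15:
  append 15 at index 4 → [12, 2, -14, -20, 15]
  15 > parent 2 at index 1, swap → [12, 15, -14, -20, 2]
  15 > parent 12 at index 0, swap → [15, 12, -14, -20, 2]
insert -22:
  append -22 at index 5 → [15, 12, -14, -20, 2, -22] (no swap needed)
insert -13:
  append -13 at index 6 → [15, 12, -14, -20, 2, -22, -13]
  -13 > parent -14 at index 2, swap → [15, 12, -13, -20, 2, -22, -14]
insert -26:
  append -26 at index 7 → [15, 12, -13, -20, 2, -22, -14, -26] (no swap needed)
insert 7:
  append 7 at index 8 → [15, 12, -13, -20, 2, -22, -14, -26, 7]
  7 > parent -20 at index 3, swap → [15, 12, -13, 7, 2, -22, -14, -26, -20]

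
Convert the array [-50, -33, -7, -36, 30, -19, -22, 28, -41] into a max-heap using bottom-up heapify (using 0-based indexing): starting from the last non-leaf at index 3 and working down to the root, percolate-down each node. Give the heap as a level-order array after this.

sift down from index 3:
  -36 vs larger child 28 at index 7, swap → [-50, -33, -7, 28, 30, -19, -22, -36, -41]
sift down from index 2: already satisfies heap property
sift down from index 1:
  -33 vs larger child 30 at index 4, swap → [-50, 30, -7, 28, -33, -19, -22, -36, -41]
sift down from index 0:
  -50 vs larger child 30 at index 1, swap → [30, -50, -7, 28, -33, -19, -22, -36, -41]
  -50 vs larger child 28 at index 3, swap → [30, 28, -7, -50, -33, -19, -22, -36, -41]
  -50 vs larger child -36 at index 7, swap → [30, 28, -7, -36, -33, -19, -22, -50, -41]

[30, 28, -7, -36, -33, -19, -22, -50, -41]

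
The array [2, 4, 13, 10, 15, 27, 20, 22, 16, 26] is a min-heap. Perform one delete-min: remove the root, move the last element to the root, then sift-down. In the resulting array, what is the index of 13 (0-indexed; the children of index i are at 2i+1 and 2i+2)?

2

remove root 2; move last element 26 to root → [26, 4, 13, 10, 15, 27, 20, 22, 16]
26 vs smaller child 4 at index 1, swap → [4, 26, 13, 10, 15, 27, 20, 22, 16]
26 vs smaller child 10 at index 3, swap → [4, 10, 13, 26, 15, 27, 20, 22, 16]
26 vs smaller child 16 at index 8, swap → [4, 10, 13, 16, 15, 27, 20, 22, 26]
resulting array: [4, 10, 13, 16, 15, 27, 20, 22, 26]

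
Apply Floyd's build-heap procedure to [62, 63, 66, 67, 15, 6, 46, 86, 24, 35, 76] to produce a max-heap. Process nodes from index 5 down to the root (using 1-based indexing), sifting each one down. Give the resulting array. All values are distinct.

sift down from index 5:
  15 vs larger child 76 at index 11, swap → [62, 63, 66, 67, 76, 6, 46, 86, 24, 35, 15]
sift down from index 4:
  67 vs larger child 86 at index 8, swap → [62, 63, 66, 86, 76, 6, 46, 67, 24, 35, 15]
sift down from index 3: already satisfies heap property
sift down from index 2:
  63 vs larger child 86 at index 4, swap → [62, 86, 66, 63, 76, 6, 46, 67, 24, 35, 15]
  63 vs larger child 67 at index 8, swap → [62, 86, 66, 67, 76, 6, 46, 63, 24, 35, 15]
sift down from index 1:
  62 vs larger child 86 at index 2, swap → [86, 62, 66, 67, 76, 6, 46, 63, 24, 35, 15]
  62 vs larger child 76 at index 5, swap → [86, 76, 66, 67, 62, 6, 46, 63, 24, 35, 15]

[86, 76, 66, 67, 62, 6, 46, 63, 24, 35, 15]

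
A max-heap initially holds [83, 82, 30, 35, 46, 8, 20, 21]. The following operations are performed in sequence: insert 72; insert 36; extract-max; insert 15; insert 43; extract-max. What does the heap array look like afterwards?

[72, 46, 30, 36, 43, 8, 20, 21, 35, 15]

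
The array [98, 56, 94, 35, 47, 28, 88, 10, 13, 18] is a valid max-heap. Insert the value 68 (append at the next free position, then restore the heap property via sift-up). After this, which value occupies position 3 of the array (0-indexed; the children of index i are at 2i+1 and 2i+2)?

append 68 at index 10 → [98, 56, 94, 35, 47, 28, 88, 10, 13, 18, 68]
68 > parent 47 at index 4, swap → [98, 56, 94, 35, 68, 28, 88, 10, 13, 18, 47]
68 > parent 56 at index 1, swap → [98, 68, 94, 35, 56, 28, 88, 10, 13, 18, 47]
resulting array: [98, 68, 94, 35, 56, 28, 88, 10, 13, 18, 47]

35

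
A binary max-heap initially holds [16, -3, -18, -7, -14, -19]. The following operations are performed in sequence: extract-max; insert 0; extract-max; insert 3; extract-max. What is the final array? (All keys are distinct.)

[-3, -7, -18, -19, -14]

extract-max → returns 16:
  remove root 16; move last element -19 to root → [-19, -3, -18, -7, -14]
  -19 vs larger child -3 at index 1, swap → [-3, -19, -18, -7, -14]
  -19 vs larger child -7 at index 3, swap → [-3, -7, -18, -19, -14]
insert 0:
  append 0 at index 5 → [-3, -7, -18, -19, -14, 0]
  0 > parent -18 at index 2, swap → [-3, -7, 0, -19, -14, -18]
  0 > parent -3 at index 0, swap → [0, -7, -3, -19, -14, -18]
extract-max → returns 0:
  remove root 0; move last element -18 to root → [-18, -7, -3, -19, -14]
  -18 vs larger child -3 at index 2, swap → [-3, -7, -18, -19, -14]
insert 3:
  append 3 at index 5 → [-3, -7, -18, -19, -14, 3]
  3 > parent -18 at index 2, swap → [-3, -7, 3, -19, -14, -18]
  3 > parent -3 at index 0, swap → [3, -7, -3, -19, -14, -18]
extract-max → returns 3:
  remove root 3; move last element -18 to root → [-18, -7, -3, -19, -14]
  -18 vs larger child -3 at index 2, swap → [-3, -7, -18, -19, -14]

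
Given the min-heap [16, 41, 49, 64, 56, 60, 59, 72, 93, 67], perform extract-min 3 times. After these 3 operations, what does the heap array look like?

[56, 64, 59, 72, 67, 60, 93]

extract-min #1 returns 16:
  remove root 16; move last element 67 to root → [67, 41, 49, 64, 56, 60, 59, 72, 93]
  67 vs smaller child 41 at index 1, swap → [41, 67, 49, 64, 56, 60, 59, 72, 93]
  67 vs smaller child 56 at index 4, swap → [41, 56, 49, 64, 67, 60, 59, 72, 93]
extract-min #2 returns 41:
  remove root 41; move last element 93 to root → [93, 56, 49, 64, 67, 60, 59, 72]
  93 vs smaller child 49 at index 2, swap → [49, 56, 93, 64, 67, 60, 59, 72]
  93 vs smaller child 59 at index 6, swap → [49, 56, 59, 64, 67, 60, 93, 72]
extract-min #3 returns 49:
  remove root 49; move last element 72 to root → [72, 56, 59, 64, 67, 60, 93]
  72 vs smaller child 56 at index 1, swap → [56, 72, 59, 64, 67, 60, 93]
  72 vs smaller child 64 at index 3, swap → [56, 64, 59, 72, 67, 60, 93]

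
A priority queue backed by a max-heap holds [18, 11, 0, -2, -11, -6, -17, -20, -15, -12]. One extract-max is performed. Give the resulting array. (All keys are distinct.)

[11, -2, 0, -12, -11, -6, -17, -20, -15]

remove root 18; move last element -12 to root → [-12, 11, 0, -2, -11, -6, -17, -20, -15]
-12 vs larger child 11 at index 1, swap → [11, -12, 0, -2, -11, -6, -17, -20, -15]
-12 vs larger child -2 at index 3, swap → [11, -2, 0, -12, -11, -6, -17, -20, -15]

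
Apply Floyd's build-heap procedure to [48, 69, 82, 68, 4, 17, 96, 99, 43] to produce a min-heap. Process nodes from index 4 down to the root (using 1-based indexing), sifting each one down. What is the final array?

sift down from index 4:
  68 vs smaller child 43 at index 9, swap → [48, 69, 82, 43, 4, 17, 96, 99, 68]
sift down from index 3:
  82 vs smaller child 17 at index 6, swap → [48, 69, 17, 43, 4, 82, 96, 99, 68]
sift down from index 2:
  69 vs smaller child 4 at index 5, swap → [48, 4, 17, 43, 69, 82, 96, 99, 68]
sift down from index 1:
  48 vs smaller child 4 at index 2, swap → [4, 48, 17, 43, 69, 82, 96, 99, 68]
  48 vs smaller child 43 at index 4, swap → [4, 43, 17, 48, 69, 82, 96, 99, 68]

[4, 43, 17, 48, 69, 82, 96, 99, 68]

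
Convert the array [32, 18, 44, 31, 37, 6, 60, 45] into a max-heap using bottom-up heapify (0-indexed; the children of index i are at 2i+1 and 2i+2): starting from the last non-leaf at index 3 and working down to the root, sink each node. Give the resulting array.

[60, 45, 44, 31, 37, 6, 32, 18]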